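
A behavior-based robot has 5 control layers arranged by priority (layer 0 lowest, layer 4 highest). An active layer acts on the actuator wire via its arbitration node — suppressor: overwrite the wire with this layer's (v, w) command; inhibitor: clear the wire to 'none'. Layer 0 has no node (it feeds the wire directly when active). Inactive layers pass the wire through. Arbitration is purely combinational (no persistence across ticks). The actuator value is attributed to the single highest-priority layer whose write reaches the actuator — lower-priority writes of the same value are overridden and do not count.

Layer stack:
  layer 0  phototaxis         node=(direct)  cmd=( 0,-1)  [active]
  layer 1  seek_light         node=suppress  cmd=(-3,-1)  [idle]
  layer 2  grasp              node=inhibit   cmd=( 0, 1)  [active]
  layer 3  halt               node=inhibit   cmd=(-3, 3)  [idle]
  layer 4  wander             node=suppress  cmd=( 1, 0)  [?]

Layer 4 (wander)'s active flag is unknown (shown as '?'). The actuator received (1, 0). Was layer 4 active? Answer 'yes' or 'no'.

yes

If layer 4 is active=yes:
  actuator would be (1, 0)
If layer 4 is active=no:
  actuator would be none
Observed (1, 0), so layer 4 was active.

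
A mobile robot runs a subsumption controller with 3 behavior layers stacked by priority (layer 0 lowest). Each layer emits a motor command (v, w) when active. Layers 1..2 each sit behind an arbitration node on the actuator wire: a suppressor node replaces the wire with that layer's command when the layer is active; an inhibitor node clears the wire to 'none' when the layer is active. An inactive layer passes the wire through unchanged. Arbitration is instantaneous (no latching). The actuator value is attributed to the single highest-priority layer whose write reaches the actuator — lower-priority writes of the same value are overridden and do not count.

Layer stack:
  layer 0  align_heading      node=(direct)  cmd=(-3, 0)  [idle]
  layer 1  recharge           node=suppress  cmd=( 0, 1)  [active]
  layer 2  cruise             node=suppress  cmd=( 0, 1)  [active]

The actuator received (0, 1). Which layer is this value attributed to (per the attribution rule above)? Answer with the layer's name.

cruise

layer 0 (align_heading) idle — none
layer 1 (recharge) active — suppresses: (0, 1)
layer 2 (cruise) active — suppresses: (0, 1)
→ actuator (0, 1)
last writer: layer 2 = cruise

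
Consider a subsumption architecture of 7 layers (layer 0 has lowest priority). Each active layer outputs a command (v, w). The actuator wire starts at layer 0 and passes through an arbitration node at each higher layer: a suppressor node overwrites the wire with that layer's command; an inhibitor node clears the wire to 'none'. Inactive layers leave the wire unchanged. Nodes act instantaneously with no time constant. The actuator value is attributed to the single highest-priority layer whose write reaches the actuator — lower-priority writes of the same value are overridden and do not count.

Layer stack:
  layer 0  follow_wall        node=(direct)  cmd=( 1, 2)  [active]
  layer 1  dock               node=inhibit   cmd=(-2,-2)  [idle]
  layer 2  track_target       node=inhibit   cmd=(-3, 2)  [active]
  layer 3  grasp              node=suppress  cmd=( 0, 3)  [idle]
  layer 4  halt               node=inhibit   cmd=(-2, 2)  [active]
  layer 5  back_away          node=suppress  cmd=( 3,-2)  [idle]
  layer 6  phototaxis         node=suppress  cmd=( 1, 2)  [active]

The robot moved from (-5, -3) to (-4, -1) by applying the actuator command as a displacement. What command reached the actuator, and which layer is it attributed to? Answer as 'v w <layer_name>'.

displacement = (-4, -1) − (-5, -3) = (1, 2)
layer 0 (follow_wall) active — direct: (1, 2)
layer 1 (dock) idle — unchanged: (1, 2)
layer 2 (track_target) active — inhibits: none
layer 3 (grasp) idle — unchanged: none
layer 4 (halt) active — inhibits: none
layer 5 (back_away) idle — unchanged: none
layer 6 (phototaxis) active — suppresses: (1, 2)
→ actuator (1, 2) — from layer 6 (phototaxis)

1 2 phototaxis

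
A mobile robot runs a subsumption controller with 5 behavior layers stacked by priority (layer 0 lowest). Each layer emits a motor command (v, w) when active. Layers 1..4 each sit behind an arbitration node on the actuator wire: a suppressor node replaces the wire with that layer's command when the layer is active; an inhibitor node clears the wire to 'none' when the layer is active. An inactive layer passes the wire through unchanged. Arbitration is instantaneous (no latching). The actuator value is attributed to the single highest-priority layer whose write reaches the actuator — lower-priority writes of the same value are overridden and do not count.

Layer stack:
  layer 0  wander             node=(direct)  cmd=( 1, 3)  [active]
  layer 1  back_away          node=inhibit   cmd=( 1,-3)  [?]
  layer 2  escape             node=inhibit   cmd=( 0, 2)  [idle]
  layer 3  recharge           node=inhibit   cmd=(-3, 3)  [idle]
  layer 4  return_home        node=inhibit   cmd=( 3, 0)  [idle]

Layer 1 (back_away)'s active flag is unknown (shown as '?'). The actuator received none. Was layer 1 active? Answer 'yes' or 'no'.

If layer 1 is active=yes:
  actuator would be none
If layer 1 is active=no:
  actuator would be (1, 3)
Observed none, so layer 1 was active.

yes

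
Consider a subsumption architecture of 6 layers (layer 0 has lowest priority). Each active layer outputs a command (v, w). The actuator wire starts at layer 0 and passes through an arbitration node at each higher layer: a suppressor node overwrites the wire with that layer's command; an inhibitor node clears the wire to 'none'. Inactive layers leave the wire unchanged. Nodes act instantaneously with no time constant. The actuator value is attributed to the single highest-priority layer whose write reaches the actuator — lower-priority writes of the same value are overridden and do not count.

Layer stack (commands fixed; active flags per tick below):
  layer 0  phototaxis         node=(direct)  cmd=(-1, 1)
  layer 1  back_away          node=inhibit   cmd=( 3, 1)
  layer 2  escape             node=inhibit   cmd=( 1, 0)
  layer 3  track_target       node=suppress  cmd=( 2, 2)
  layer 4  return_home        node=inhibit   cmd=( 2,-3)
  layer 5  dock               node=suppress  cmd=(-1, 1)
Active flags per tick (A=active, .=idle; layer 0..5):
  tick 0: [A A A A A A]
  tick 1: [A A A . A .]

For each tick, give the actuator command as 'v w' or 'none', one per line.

tick 0:
  layer 0 (phototaxis) active — direct: (-1, 1)
  layer 1 (back_away) active — inhibits: none
  layer 2 (escape) active — inhibits: none
  layer 3 (track_target) active — suppresses: (2, 2)
  layer 4 (return_home) active — inhibits: none
  layer 5 (dock) active — suppresses: (-1, 1)
  → actuator (-1, 1)
tick 1:
  layer 0 (phototaxis) active — direct: (-1, 1)
  layer 1 (back_away) active — inhibits: none
  layer 2 (escape) active — inhibits: none
  layer 3 (track_target) idle — unchanged: none
  layer 4 (return_home) active — inhibits: none
  layer 5 (dock) idle — unchanged: none
  → actuator none

-1 1
none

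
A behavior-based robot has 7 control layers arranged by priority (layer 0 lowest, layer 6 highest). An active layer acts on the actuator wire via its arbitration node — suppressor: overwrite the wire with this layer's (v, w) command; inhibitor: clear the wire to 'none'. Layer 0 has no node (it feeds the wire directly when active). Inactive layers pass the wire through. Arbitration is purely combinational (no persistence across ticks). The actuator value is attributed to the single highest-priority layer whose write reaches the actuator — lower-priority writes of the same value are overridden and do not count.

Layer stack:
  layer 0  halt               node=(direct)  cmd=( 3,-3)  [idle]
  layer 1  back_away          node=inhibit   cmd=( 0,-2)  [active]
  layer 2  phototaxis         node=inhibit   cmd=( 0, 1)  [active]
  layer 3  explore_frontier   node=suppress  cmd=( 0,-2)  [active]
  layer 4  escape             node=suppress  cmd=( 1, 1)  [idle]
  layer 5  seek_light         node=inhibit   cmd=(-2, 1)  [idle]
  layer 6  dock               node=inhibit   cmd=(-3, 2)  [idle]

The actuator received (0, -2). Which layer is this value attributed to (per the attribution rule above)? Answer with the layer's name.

explore_frontier

L0 halt: idle → wire = none
L1 back_away: active, inhibitor → wire = none
L2 phototaxis: active, inhibitor → wire = none
L3 explore_frontier: active, suppressor → wire = (0, -2)
L4 escape: idle → wire stays (0, -2)
L5 seek_light: idle → wire stays (0, -2)
L6 dock: idle → wire stays (0, -2)
actuator = (0, -2)
last writer: layer 3 = explore_frontier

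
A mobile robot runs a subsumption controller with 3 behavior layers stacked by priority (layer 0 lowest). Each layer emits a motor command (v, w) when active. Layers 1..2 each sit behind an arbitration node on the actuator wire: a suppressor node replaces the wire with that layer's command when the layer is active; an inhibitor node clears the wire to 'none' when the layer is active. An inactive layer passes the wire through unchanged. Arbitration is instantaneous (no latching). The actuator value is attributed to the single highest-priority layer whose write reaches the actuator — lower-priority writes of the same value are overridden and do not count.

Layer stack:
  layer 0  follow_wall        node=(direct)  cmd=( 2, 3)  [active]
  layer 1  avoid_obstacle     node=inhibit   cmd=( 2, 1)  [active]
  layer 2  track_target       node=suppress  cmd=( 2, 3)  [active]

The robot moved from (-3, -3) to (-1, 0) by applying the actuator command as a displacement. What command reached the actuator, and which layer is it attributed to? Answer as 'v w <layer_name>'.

displacement = (-1, 0) − (-3, -3) = (2, 3)
layer 0 (follow_wall) active — direct: (2, 3)
layer 1 (avoid_obstacle) active — inhibits: none
layer 2 (track_target) active — suppresses: (2, 3)
→ actuator (2, 3) — from layer 2 (track_target)

2 3 track_target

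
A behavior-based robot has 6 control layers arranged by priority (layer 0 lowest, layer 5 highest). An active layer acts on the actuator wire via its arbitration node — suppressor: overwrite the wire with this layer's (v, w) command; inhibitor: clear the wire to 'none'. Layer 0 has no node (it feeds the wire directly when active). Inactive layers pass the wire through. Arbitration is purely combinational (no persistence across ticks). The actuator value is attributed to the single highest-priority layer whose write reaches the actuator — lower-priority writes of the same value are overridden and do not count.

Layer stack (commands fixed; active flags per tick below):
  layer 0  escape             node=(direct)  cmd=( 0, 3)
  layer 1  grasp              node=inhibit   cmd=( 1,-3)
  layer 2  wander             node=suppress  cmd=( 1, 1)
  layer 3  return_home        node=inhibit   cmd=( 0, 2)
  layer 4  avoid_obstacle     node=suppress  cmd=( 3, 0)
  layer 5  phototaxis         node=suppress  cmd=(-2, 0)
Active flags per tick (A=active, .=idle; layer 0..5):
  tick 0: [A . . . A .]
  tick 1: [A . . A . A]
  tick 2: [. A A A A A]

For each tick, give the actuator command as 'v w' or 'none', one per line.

3 0
-2 0
-2 0

tick 0:
  [0] escape on; wire := (0, 3)
  [1] grasp off; pass (0, 3)
  [2] wander off; pass (0, 3)
  [3] return_home off; pass (0, 3)
  [4] avoid_obstacle on (suppress); wire := (3, 0)
  [5] phototaxis off; pass (3, 0)
  output (3, 0)
tick 1:
  [0] escape on; wire := (0, 3)
  [1] grasp off; pass (0, 3)
  [2] wander off; pass (0, 3)
  [3] return_home on (inhibit); wire := none
  [4] avoid_obstacle off; pass none
  [5] phototaxis on (suppress); wire := (-2, 0)
  output (-2, 0)
tick 2:
  [0] escape off; wire := none
  [1] grasp on (inhibit); wire := none
  [2] wander on (suppress); wire := (1, 1)
  [3] return_home on (inhibit); wire := none
  [4] avoid_obstacle on (suppress); wire := (3, 0)
  [5] phototaxis on (suppress); wire := (-2, 0)
  output (-2, 0)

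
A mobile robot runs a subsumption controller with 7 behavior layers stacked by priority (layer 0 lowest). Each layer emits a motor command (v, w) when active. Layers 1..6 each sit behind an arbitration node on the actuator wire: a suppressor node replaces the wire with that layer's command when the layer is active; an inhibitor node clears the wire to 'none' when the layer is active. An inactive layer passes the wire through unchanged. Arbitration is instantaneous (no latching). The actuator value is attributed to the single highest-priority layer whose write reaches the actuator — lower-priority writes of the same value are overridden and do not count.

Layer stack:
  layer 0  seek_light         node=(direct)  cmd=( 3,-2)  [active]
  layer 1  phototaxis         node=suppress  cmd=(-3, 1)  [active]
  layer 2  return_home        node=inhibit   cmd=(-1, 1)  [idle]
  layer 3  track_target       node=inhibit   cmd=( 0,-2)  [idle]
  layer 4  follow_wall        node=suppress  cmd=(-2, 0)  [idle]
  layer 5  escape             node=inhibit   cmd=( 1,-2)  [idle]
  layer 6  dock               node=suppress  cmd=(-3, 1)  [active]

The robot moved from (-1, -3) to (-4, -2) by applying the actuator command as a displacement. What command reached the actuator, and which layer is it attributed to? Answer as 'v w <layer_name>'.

displacement = (-4, -2) − (-1, -3) = (-3, 1)
[0] seek_light on; wire := (3, -2)
[1] phototaxis on (suppress); wire := (-3, 1)
[2] return_home off; pass (-3, 1)
[3] track_target off; pass (-3, 1)
[4] follow_wall off; pass (-3, 1)
[5] escape off; pass (-3, 1)
[6] dock on (suppress); wire := (-3, 1)
output (-3, 1) — from layer 6 (dock)

-3 1 dock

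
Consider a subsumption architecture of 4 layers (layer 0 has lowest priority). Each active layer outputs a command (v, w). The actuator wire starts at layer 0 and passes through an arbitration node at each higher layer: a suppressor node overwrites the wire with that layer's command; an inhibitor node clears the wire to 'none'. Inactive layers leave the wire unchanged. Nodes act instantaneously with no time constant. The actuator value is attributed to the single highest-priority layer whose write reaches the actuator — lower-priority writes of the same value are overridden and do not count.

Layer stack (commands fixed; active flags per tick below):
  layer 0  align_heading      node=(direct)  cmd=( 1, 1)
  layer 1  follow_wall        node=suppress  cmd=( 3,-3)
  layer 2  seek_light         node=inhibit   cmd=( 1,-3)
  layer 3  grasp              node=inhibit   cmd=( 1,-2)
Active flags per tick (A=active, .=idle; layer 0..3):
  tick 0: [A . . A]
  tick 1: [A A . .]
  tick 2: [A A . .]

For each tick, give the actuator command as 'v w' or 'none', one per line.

tick 0:
  layer 0 (align_heading) active — direct: (1, 1)
  layer 1 (follow_wall) idle — unchanged: (1, 1)
  layer 2 (seek_light) idle — unchanged: (1, 1)
  layer 3 (grasp) active — inhibits: none
  → actuator none
tick 1:
  layer 0 (align_heading) active — direct: (1, 1)
  layer 1 (follow_wall) active — suppresses: (3, -3)
  layer 2 (seek_light) idle — unchanged: (3, -3)
  layer 3 (grasp) idle — unchanged: (3, -3)
  → actuator (3, -3)
tick 2:
  layer 0 (align_heading) active — direct: (1, 1)
  layer 1 (follow_wall) active — suppresses: (3, -3)
  layer 2 (seek_light) idle — unchanged: (3, -3)
  layer 3 (grasp) idle — unchanged: (3, -3)
  → actuator (3, -3)

none
3 -3
3 -3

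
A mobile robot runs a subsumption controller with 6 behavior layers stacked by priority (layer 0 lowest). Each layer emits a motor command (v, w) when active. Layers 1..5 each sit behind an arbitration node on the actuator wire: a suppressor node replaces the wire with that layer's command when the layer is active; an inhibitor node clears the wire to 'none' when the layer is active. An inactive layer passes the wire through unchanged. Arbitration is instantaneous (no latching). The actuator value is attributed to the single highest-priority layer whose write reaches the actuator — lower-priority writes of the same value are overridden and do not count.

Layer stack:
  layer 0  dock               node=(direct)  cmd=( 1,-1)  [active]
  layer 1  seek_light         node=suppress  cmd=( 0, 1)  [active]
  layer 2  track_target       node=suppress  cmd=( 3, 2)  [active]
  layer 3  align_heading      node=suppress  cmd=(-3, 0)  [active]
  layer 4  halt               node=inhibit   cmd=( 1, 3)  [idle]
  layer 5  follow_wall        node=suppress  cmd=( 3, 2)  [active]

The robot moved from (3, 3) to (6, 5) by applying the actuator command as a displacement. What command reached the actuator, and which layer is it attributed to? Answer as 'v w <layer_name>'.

displacement = (6, 5) − (3, 3) = (3, 2)
layer 0 (dock) active — direct: (1, -1)
layer 1 (seek_light) active — suppresses: (0, 1)
layer 2 (track_target) active — suppresses: (3, 2)
layer 3 (align_heading) active — suppresses: (-3, 0)
layer 4 (halt) idle — unchanged: (-3, 0)
layer 5 (follow_wall) active — suppresses: (3, 2)
→ actuator (3, 2) — from layer 5 (follow_wall)

3 2 follow_wall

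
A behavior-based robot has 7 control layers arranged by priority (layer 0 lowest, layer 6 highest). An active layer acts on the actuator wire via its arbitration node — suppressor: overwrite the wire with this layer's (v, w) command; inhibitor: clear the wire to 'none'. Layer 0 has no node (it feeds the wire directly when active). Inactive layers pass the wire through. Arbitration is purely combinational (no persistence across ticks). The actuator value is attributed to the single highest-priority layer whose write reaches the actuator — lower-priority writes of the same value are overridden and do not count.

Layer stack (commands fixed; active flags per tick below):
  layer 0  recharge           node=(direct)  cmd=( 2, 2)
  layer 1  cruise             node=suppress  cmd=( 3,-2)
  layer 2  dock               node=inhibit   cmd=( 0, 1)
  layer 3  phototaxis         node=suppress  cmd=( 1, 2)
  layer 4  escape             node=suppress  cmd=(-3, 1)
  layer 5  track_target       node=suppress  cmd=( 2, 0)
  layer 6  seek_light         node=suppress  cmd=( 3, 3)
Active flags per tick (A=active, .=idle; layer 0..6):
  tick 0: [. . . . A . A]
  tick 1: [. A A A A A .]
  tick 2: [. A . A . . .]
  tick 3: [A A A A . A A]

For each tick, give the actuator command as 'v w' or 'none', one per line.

3 3
2 0
1 2
3 3

tick 0:
  L0 recharge: idle → wire = none
  L1 cruise: idle → wire stays none
  L2 dock: idle → wire stays none
  L3 phototaxis: idle → wire stays none
  L4 escape: active, suppressor → wire = (-3, 1)
  L5 track_target: idle → wire stays (-3, 1)
  L6 seek_light: active, suppressor → wire = (3, 3)
  actuator = (3, 3)
tick 1:
  L0 recharge: idle → wire = none
  L1 cruise: active, suppressor → wire = (3, -2)
  L2 dock: active, inhibitor → wire = none
  L3 phototaxis: active, suppressor → wire = (1, 2)
  L4 escape: active, suppressor → wire = (-3, 1)
  L5 track_target: active, suppressor → wire = (2, 0)
  L6 seek_light: idle → wire stays (2, 0)
  actuator = (2, 0)
tick 2:
  L0 recharge: idle → wire = none
  L1 cruise: active, suppressor → wire = (3, -2)
  L2 dock: idle → wire stays (3, -2)
  L3 phototaxis: active, suppressor → wire = (1, 2)
  L4 escape: idle → wire stays (1, 2)
  L5 track_target: idle → wire stays (1, 2)
  L6 seek_light: idle → wire stays (1, 2)
  actuator = (1, 2)
tick 3:
  L0 recharge: active, feeds wire = (2, 2)
  L1 cruise: active, suppressor → wire = (3, -2)
  L2 dock: active, inhibitor → wire = none
  L3 phototaxis: active, suppressor → wire = (1, 2)
  L4 escape: idle → wire stays (1, 2)
  L5 track_target: active, suppressor → wire = (2, 0)
  L6 seek_light: active, suppressor → wire = (3, 3)
  actuator = (3, 3)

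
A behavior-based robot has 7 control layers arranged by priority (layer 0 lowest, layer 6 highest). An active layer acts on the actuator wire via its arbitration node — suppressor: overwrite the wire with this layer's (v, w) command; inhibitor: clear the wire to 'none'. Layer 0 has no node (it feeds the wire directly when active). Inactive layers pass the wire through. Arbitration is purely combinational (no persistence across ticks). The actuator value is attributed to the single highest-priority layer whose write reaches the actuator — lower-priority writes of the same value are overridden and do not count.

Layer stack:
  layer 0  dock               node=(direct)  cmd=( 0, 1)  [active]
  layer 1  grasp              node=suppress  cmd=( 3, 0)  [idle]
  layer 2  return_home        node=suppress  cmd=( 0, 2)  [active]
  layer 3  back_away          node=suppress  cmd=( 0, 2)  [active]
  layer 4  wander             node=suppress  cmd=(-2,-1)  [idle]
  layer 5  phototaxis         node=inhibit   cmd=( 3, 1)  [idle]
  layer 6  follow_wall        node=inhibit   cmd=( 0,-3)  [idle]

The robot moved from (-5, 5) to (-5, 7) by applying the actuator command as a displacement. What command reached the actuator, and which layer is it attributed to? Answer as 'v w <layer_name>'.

0 2 back_away

displacement = (-5, 7) − (-5, 5) = (0, 2)
L0 dock: active, feeds wire = (0, 1)
L1 grasp: idle → wire stays (0, 1)
L2 return_home: active, suppressor → wire = (0, 2)
L3 back_away: active, suppressor → wire = (0, 2)
L4 wander: idle → wire stays (0, 2)
L5 phototaxis: idle → wire stays (0, 2)
L6 follow_wall: idle → wire stays (0, 2)
actuator = (0, 2) — from layer 3 (back_away)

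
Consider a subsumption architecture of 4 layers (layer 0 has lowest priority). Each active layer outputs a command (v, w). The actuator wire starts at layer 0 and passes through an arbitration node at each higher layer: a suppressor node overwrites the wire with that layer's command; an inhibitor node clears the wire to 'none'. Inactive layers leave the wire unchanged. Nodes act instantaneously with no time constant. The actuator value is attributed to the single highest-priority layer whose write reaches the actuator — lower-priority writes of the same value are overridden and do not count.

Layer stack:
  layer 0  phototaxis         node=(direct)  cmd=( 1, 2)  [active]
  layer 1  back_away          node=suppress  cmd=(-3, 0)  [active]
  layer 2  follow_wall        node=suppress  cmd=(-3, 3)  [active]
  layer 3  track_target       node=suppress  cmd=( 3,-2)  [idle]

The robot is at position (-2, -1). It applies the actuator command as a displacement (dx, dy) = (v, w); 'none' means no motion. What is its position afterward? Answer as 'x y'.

-5 2

L0 phototaxis: active, feeds wire = (1, 2)
L1 back_away: active, suppressor → wire = (-3, 0)
L2 follow_wall: active, suppressor → wire = (-3, 3)
L3 track_target: idle → wire stays (-3, 3)
actuator = (-3, 3)
position: (-2, -1) + (-3, 3) = (-5, 2)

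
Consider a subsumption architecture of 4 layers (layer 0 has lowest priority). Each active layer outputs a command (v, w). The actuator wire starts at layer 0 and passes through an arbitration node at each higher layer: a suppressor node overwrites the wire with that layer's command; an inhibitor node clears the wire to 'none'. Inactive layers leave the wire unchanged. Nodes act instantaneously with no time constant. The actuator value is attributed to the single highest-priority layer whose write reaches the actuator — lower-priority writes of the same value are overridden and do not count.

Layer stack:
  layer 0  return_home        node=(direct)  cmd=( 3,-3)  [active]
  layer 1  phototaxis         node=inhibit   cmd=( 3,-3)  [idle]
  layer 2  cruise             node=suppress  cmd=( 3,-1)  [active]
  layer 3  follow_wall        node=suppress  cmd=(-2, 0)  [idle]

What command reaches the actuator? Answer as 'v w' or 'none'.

3 -1

L0 return_home: active, feeds wire = (3, -3)
L1 phototaxis: idle → wire stays (3, -3)
L2 cruise: active, suppressor → wire = (3, -1)
L3 follow_wall: idle → wire stays (3, -1)
actuator = (3, -1)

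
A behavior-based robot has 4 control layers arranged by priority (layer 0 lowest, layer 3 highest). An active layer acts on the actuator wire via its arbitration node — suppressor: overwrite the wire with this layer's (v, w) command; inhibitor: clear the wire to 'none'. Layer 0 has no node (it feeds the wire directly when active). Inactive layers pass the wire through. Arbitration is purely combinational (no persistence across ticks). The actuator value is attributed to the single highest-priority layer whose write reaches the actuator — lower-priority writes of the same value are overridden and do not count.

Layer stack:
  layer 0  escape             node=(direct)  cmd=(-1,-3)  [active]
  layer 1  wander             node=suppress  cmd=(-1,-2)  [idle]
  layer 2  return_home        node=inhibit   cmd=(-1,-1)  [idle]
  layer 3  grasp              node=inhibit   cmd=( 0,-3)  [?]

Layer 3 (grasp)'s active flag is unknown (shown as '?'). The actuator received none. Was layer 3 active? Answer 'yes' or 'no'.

If layer 3 is active=yes:
  actuator would be none
If layer 3 is active=no:
  actuator would be (-1, -3)
Observed none, so layer 3 was active.

yes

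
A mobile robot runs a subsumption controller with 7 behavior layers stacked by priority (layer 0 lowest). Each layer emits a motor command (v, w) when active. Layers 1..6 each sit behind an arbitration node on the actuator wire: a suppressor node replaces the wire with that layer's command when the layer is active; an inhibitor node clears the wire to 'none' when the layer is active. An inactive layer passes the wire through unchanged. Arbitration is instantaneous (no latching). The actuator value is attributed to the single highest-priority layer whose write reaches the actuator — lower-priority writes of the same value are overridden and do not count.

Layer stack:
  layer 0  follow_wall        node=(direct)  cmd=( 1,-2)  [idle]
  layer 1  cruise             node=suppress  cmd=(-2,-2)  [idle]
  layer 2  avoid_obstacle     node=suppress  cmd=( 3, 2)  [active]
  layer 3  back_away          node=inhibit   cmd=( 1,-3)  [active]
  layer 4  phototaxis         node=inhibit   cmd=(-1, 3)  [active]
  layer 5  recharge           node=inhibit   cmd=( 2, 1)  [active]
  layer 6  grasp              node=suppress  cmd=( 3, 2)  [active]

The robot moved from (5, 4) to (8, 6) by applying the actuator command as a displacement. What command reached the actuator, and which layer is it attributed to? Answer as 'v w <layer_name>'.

displacement = (8, 6) − (5, 4) = (3, 2)
L0 follow_wall: idle → wire = none
L1 cruise: idle → wire stays none
L2 avoid_obstacle: active, suppressor → wire = (3, 2)
L3 back_away: active, inhibitor → wire = none
L4 phototaxis: active, inhibitor → wire = none
L5 recharge: active, inhibitor → wire = none
L6 grasp: active, suppressor → wire = (3, 2)
actuator = (3, 2) — from layer 6 (grasp)

3 2 grasp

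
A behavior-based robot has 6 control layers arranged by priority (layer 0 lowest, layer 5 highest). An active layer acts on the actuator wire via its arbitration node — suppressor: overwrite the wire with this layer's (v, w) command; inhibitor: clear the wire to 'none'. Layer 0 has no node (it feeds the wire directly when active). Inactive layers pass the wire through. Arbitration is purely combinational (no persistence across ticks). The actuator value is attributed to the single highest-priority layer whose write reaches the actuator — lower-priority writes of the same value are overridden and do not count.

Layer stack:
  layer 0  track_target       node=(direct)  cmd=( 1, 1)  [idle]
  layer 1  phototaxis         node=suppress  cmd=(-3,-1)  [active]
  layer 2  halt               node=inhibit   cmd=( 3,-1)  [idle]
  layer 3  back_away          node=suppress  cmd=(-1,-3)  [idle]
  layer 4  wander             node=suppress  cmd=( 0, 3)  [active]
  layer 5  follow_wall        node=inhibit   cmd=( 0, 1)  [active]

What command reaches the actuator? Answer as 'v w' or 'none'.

none

layer 0 (track_target) idle — none
layer 1 (phototaxis) active — suppresses: (-3, -1)
layer 2 (halt) idle — unchanged: (-3, -1)
layer 3 (back_away) idle — unchanged: (-3, -1)
layer 4 (wander) active — suppresses: (0, 3)
layer 5 (follow_wall) active — inhibits: none
→ actuator none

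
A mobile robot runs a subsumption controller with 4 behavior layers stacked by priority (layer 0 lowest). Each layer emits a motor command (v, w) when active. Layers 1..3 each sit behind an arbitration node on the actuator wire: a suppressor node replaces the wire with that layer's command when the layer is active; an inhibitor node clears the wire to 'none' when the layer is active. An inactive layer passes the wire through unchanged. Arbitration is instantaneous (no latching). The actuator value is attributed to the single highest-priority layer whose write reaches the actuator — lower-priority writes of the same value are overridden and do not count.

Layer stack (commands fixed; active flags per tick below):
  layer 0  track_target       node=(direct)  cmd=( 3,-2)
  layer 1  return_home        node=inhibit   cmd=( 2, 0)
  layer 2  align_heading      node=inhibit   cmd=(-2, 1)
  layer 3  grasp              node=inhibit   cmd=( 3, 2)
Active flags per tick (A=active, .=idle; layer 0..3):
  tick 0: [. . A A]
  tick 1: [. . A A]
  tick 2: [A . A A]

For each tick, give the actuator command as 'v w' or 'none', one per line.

none
none
none

tick 0:
  [0] track_target off; wire := none
  [1] return_home off; pass none
  [2] align_heading on (inhibit); wire := none
  [3] grasp on (inhibit); wire := none
  output none
tick 1:
  [0] track_target off; wire := none
  [1] return_home off; pass none
  [2] align_heading on (inhibit); wire := none
  [3] grasp on (inhibit); wire := none
  output none
tick 2:
  [0] track_target on; wire := (3, -2)
  [1] return_home off; pass (3, -2)
  [2] align_heading on (inhibit); wire := none
  [3] grasp on (inhibit); wire := none
  output none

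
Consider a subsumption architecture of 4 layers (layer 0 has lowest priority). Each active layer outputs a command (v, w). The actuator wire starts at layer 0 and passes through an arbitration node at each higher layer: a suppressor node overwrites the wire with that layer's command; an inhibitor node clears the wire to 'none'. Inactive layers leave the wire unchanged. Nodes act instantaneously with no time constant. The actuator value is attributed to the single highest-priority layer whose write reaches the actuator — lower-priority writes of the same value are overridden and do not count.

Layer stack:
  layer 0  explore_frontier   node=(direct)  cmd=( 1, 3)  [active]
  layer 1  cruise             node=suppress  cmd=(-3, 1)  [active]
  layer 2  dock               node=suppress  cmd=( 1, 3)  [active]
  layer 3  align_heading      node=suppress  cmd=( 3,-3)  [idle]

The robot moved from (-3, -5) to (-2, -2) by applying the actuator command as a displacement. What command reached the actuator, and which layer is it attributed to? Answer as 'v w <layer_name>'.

1 3 dock

displacement = (-2, -2) − (-3, -5) = (1, 3)
L0 explore_frontier: active, feeds wire = (1, 3)
L1 cruise: active, suppressor → wire = (-3, 1)
L2 dock: active, suppressor → wire = (1, 3)
L3 align_heading: idle → wire stays (1, 3)
actuator = (1, 3) — from layer 2 (dock)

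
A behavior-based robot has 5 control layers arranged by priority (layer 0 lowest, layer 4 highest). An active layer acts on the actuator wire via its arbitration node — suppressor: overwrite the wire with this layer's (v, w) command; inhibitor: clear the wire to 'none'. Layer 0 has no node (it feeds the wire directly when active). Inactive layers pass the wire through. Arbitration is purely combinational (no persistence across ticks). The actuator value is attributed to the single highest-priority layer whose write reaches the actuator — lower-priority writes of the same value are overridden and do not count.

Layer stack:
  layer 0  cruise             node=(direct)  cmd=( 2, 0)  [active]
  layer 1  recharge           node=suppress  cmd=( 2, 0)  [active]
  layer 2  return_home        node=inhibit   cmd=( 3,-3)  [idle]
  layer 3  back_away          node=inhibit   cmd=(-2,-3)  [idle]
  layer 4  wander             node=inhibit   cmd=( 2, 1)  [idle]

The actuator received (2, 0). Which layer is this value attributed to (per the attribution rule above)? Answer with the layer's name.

layer 0 (cruise) active — direct: (2, 0)
layer 1 (recharge) active — suppresses: (2, 0)
layer 2 (return_home) idle — unchanged: (2, 0)
layer 3 (back_away) idle — unchanged: (2, 0)
layer 4 (wander) idle — unchanged: (2, 0)
→ actuator (2, 0)
last writer: layer 1 = recharge

recharge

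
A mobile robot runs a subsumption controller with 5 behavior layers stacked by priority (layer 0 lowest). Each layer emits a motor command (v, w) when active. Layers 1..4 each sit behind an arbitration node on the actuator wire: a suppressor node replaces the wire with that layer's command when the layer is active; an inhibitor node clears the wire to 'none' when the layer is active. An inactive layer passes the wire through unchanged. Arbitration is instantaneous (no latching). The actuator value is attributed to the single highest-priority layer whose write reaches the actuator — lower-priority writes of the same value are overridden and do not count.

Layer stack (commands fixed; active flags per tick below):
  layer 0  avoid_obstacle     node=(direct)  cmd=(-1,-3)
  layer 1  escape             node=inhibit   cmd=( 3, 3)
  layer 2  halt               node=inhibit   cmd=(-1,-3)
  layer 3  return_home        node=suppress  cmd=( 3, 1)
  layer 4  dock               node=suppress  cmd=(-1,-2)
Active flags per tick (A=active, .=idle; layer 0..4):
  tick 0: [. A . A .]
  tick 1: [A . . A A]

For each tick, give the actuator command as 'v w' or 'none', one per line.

3 1
-1 -2

tick 0:
  [0] avoid_obstacle off; wire := none
  [1] escape on (inhibit); wire := none
  [2] halt off; pass none
  [3] return_home on (suppress); wire := (3, 1)
  [4] dock off; pass (3, 1)
  output (3, 1)
tick 1:
  [0] avoid_obstacle on; wire := (-1, -3)
  [1] escape off; pass (-1, -3)
  [2] halt off; pass (-1, -3)
  [3] return_home on (suppress); wire := (3, 1)
  [4] dock on (suppress); wire := (-1, -2)
  output (-1, -2)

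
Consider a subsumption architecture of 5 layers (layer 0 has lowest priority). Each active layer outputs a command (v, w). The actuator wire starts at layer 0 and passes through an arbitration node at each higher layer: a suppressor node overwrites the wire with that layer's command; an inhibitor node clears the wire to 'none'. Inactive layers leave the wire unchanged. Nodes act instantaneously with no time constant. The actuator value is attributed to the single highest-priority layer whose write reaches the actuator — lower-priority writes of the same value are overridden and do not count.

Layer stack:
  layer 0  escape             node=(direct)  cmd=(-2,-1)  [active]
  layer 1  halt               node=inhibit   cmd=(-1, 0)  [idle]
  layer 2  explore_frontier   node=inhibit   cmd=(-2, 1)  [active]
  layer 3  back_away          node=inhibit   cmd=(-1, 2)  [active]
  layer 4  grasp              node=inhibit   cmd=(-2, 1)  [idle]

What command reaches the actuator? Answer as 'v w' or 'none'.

layer 0 (escape) active — direct: (-2, -1)
layer 1 (halt) idle — unchanged: (-2, -1)
layer 2 (explore_frontier) active — inhibits: none
layer 3 (back_away) active — inhibits: none
layer 4 (grasp) idle — unchanged: none
→ actuator none

none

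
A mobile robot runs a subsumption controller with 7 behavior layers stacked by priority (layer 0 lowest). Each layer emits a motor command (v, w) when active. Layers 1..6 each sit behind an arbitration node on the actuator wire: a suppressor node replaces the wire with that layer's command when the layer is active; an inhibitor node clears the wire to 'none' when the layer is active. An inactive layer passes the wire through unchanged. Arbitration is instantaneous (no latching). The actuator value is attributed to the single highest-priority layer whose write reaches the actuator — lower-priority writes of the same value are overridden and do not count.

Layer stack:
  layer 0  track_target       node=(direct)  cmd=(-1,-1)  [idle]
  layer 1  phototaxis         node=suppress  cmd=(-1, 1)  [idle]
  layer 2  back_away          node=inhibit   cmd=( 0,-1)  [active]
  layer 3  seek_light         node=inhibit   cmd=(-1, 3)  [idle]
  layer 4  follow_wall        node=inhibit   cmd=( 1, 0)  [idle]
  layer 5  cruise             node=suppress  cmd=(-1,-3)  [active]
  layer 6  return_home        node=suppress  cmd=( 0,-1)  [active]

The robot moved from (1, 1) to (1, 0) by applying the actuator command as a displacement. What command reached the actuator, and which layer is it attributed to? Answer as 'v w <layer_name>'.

displacement = (1, 0) − (1, 1) = (0, -1)
L0 track_target: idle → wire = none
L1 phototaxis: idle → wire stays none
L2 back_away: active, inhibitor → wire = none
L3 seek_light: idle → wire stays none
L4 follow_wall: idle → wire stays none
L5 cruise: active, suppressor → wire = (-1, -3)
L6 return_home: active, suppressor → wire = (0, -1)
actuator = (0, -1) — from layer 6 (return_home)

0 -1 return_home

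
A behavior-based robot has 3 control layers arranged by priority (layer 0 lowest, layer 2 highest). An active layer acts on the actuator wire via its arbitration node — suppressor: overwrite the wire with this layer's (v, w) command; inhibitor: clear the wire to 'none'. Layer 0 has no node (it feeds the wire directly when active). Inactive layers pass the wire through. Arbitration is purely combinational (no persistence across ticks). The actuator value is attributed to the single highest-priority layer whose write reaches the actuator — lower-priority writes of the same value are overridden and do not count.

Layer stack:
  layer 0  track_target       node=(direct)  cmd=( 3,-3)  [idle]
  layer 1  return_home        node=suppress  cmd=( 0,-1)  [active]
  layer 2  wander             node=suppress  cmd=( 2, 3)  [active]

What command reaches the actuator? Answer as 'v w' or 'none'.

2 3

[0] track_target off; wire := none
[1] return_home on (suppress); wire := (0, -1)
[2] wander on (suppress); wire := (2, 3)
output (2, 3)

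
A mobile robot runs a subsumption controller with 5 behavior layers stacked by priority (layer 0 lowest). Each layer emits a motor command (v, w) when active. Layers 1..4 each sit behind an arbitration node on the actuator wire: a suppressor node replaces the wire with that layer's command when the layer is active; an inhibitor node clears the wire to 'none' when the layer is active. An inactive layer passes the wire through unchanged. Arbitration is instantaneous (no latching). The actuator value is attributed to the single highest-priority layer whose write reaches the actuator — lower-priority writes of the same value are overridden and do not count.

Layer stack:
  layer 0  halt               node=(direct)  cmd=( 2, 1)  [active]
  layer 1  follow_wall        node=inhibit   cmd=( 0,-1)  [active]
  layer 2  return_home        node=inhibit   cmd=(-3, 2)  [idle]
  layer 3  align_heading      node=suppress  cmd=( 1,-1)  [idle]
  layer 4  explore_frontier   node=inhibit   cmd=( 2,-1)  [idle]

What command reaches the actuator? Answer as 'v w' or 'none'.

none

[0] halt on; wire := (2, 1)
[1] follow_wall on (inhibit); wire := none
[2] return_home off; pass none
[3] align_heading off; pass none
[4] explore_frontier off; pass none
output none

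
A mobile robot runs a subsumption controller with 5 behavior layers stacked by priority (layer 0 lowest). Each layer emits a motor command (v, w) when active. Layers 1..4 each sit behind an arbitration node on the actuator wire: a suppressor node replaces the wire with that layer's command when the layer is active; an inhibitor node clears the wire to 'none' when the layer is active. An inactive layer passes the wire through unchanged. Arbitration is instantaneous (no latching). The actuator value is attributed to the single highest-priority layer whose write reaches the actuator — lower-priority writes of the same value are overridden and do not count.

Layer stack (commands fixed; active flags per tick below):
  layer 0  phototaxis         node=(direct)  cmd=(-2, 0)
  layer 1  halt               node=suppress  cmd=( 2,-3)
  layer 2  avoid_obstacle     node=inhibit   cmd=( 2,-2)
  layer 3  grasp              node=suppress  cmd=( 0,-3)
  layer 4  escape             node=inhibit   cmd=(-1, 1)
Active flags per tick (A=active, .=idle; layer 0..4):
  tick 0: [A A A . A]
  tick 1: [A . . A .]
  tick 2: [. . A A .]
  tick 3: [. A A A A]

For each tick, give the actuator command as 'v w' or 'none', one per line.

tick 0:
  layer 0 (phototaxis) active — direct: (-2, 0)
  layer 1 (halt) active — suppresses: (2, -3)
  layer 2 (avoid_obstacle) active — inhibits: none
  layer 3 (grasp) idle — unchanged: none
  layer 4 (escape) active — inhibits: none
  → actuator none
tick 1:
  layer 0 (phototaxis) active — direct: (-2, 0)
  layer 1 (halt) idle — unchanged: (-2, 0)
  layer 2 (avoid_obstacle) idle — unchanged: (-2, 0)
  layer 3 (grasp) active — suppresses: (0, -3)
  layer 4 (escape) idle — unchanged: (0, -3)
  → actuator (0, -3)
tick 2:
  layer 0 (phototaxis) idle — none
  layer 1 (halt) idle — unchanged: none
  layer 2 (avoid_obstacle) active — inhibits: none
  layer 3 (grasp) active — suppresses: (0, -3)
  layer 4 (escape) idle — unchanged: (0, -3)
  → actuator (0, -3)
tick 3:
  layer 0 (phototaxis) idle — none
  layer 1 (halt) active — suppresses: (2, -3)
  layer 2 (avoid_obstacle) active — inhibits: none
  layer 3 (grasp) active — suppresses: (0, -3)
  layer 4 (escape) active — inhibits: none
  → actuator none

none
0 -3
0 -3
none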